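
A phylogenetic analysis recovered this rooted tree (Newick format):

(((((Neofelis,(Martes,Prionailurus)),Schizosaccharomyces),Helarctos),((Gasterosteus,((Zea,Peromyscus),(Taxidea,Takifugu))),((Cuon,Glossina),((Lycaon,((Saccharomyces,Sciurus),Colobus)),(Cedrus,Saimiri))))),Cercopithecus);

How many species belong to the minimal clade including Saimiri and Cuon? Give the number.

The MRCA of Saimiri and Cuon is the node subtending ((Cuon,Glossina),((Lycaon,((Saccharomyces,Sciurus),Colobus)),(Cedrus,Saimiri))).
That clade contains 8 terminal taxa: Cedrus, Colobus, Cuon, Glossina, Lycaon, Saccharomyces, Saimiri, Sciurus.

8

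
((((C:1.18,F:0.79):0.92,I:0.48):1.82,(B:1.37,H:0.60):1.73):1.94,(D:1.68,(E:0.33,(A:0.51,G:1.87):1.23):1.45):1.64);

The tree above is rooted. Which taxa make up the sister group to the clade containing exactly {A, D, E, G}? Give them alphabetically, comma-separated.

B, C, F, H, I

The clade containing exactly {A, D, E, G} attaches directly to the root of the tree.
The other lineage descending from that same node — the sister group — is (((C,F),I),(B,H)); its 5 tips in alphabetical order are the answer.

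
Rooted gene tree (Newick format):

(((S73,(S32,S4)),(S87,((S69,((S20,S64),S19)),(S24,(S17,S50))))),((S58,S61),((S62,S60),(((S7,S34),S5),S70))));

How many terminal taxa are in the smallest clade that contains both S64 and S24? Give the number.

7

The MRCA of S64 and S24 is the node subtending ((S69,((S20,S64),S19)),(S24,(S17,S50))).
That clade contains 7 terminal taxa: S17, S19, S20, S24, S50, S64, S69.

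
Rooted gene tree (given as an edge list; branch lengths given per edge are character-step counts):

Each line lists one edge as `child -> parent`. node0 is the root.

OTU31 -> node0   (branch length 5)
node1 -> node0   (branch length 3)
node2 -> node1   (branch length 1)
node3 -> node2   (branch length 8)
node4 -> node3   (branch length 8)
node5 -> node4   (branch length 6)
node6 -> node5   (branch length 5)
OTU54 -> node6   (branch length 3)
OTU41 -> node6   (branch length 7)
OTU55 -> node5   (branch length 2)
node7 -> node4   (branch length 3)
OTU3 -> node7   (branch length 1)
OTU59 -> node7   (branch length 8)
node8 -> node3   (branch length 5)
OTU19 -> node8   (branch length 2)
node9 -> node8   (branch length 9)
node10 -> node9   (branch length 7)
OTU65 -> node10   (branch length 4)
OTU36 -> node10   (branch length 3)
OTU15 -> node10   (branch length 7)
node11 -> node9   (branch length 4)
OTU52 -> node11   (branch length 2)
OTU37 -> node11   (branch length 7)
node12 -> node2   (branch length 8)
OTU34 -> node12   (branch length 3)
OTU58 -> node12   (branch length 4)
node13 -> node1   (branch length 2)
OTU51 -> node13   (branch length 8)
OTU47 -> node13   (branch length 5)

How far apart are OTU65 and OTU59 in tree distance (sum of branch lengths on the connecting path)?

The path runs OTU65 → … → MRCA → … → OTU59; the MRCA is the node subtending ((((OTU54,OTU41),OTU55),(OTU3,OTU59)),(OTU19,((OTU65,OTU36,OTU15),(OTU52,OTU37)))).
Branch lengths along that path: 4 + 7 + 9 + 5 + 8 + 3 + 8 = 44.

44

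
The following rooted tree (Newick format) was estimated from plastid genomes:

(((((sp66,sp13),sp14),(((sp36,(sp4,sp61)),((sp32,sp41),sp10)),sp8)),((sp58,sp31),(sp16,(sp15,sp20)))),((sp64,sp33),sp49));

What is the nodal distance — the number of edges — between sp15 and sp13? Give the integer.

8

The MRCA of sp15 and sp13 is the node subtending ((((sp66,sp13),sp14),(((sp36,(sp4,sp61)),((sp32,sp41),sp10)),sp8)),((sp58,sp31),(sp16,(sp15,sp20)))).
From sp15 up to that node: 4 branches. From sp13 up to the same node: 4 branches. Total: 4 + 4 = 8.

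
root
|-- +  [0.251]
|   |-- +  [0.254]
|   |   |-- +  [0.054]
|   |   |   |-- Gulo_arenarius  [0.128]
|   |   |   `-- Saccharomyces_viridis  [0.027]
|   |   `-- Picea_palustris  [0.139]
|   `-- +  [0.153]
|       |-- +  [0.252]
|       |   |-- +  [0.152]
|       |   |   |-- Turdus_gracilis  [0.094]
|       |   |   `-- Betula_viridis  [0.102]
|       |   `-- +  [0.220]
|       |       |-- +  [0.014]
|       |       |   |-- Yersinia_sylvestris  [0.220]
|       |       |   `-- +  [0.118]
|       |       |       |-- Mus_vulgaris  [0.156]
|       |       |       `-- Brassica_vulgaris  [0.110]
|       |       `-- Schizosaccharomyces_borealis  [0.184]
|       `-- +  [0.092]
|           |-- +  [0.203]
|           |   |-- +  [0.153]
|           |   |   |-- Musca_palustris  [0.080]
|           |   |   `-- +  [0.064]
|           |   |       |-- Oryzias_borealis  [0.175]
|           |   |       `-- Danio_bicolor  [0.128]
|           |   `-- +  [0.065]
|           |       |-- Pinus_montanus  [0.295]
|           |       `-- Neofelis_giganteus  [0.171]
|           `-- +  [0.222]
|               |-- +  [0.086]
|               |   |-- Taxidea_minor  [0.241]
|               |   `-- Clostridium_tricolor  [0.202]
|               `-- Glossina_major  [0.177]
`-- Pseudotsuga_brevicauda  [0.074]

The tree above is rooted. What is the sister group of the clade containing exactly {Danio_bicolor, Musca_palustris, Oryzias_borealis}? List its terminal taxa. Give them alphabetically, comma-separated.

Neofelis_giganteus, Pinus_montanus

The clade containing exactly {Danio_bicolor, Musca_palustris, Oryzias_borealis} attaches to the tree at the node subtending ((Musca_palustris,(Oryzias_borealis,Danio_bicolor)),(Pinus_montanus,Neofelis_giganteus)).
The other lineage descending from that same node — the sister group — is (Pinus_montanus,Neofelis_giganteus); its 2 tips in alphabetical order are the answer.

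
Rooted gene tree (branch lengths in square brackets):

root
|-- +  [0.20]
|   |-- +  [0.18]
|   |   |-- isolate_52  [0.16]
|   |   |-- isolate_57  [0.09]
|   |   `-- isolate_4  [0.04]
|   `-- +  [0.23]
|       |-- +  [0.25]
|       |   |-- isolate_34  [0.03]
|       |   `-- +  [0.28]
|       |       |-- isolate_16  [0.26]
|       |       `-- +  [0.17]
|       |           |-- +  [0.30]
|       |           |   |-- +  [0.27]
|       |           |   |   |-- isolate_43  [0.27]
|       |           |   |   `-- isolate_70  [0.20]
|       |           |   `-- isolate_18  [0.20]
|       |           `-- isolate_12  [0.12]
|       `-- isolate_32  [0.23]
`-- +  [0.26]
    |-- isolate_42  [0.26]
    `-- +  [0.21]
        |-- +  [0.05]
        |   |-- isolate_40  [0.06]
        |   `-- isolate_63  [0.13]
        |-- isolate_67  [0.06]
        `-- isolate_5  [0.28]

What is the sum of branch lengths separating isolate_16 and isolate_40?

The path runs isolate_16 → … → MRCA → … → isolate_40; the MRCA is the root of the tree.
Branch lengths along that path: 0.26 + 0.28 + 0.25 + 0.23 + 0.20 + 0.26 + 0.21 + 0.05 + 0.06 = 1.80.

1.80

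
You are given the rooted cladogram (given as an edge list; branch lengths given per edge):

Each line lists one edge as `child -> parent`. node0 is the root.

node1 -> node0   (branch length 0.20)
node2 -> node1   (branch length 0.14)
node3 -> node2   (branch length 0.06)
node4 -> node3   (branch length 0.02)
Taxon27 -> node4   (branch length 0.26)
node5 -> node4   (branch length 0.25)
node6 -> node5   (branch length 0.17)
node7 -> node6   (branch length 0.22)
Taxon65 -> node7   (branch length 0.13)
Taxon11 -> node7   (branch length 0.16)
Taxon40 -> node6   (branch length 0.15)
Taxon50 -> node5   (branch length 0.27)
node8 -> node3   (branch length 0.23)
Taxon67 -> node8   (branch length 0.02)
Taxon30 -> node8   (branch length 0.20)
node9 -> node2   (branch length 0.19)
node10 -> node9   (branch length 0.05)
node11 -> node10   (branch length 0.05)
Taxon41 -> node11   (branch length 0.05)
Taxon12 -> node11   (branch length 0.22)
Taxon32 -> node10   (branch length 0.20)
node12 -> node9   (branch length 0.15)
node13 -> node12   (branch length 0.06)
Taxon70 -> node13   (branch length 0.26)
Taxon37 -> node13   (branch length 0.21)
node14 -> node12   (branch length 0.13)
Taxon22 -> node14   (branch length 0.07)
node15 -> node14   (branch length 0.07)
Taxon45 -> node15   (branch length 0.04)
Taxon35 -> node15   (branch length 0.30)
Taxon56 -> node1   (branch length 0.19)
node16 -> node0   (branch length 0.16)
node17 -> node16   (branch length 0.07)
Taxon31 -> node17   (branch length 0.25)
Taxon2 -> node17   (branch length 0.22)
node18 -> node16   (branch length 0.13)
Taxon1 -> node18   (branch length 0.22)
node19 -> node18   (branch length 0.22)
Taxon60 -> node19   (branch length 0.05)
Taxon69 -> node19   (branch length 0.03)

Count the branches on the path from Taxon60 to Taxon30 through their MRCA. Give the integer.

9

The MRCA of Taxon60 and Taxon30 is the root of the tree.
From Taxon60 up to that node: 4 branches. From Taxon30 up to the same node: 5 branches. Total: 4 + 5 = 9.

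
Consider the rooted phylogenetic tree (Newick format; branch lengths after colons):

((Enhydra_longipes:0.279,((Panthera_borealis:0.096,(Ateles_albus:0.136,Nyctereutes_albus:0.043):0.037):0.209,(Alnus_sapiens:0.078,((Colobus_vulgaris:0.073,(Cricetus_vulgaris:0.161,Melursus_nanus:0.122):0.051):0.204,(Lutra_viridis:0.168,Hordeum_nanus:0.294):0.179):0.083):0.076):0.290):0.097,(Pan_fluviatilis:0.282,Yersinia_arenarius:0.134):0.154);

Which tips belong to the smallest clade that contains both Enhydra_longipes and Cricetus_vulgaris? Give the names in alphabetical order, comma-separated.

Alnus_sapiens, Ateles_albus, Colobus_vulgaris, Cricetus_vulgaris, Enhydra_longipes, Hordeum_nanus, Lutra_viridis, Melursus_nanus, Nyctereutes_albus, Panthera_borealis

Tracing Enhydra_longipes: it sits inside (Enhydra_longipes,((Panthera_borealis,(Ateles_albus,Nyctereutes_albus)),(Alnus_sapiens,((Colobus_vulgaris,(Cricetus_vulgaris,Melursus_nanus)),(Lutra_viridis,Hordeum_nanus))))).
Tracing Cricetus_vulgaris: it sits inside (Cricetus_vulgaris,Melursus_nanus).
The smallest clade enclosing both is (Enhydra_longipes,((Panthera_borealis,(Ateles_albus,Nyctereutes_albus)),(Alnus_sapiens,((Colobus_vulgaris,(Cricetus_vulgaris,Melursus_nanus)),(Lutra_viridis,Hordeum_nanus))))); the answer is its 10 terminal taxa in alphabetical order.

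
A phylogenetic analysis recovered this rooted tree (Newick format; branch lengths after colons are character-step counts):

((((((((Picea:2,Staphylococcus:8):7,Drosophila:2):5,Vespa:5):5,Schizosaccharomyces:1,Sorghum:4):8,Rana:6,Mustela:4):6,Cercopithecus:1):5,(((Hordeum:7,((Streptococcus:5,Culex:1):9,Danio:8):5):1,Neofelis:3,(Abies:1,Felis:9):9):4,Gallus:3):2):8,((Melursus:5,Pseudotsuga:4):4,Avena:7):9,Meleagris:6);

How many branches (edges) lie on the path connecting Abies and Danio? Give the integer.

5

The MRCA of Abies and Danio is the node subtending ((Hordeum,((Streptococcus,Culex),Danio)),Neofelis,(Abies,Felis)).
From Abies up to that node: 2 branches. From Danio up to the same node: 3 branches. Total: 2 + 3 = 5.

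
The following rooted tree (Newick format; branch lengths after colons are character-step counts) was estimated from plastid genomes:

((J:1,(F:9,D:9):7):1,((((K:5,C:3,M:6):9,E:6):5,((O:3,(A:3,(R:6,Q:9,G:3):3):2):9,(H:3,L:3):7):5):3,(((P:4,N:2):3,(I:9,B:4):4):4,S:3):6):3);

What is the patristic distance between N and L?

The path runs N → … → MRCA → … → L; the MRCA is the node subtending ((((K,C,M),E),((O,(A,(R,Q,G))),(H,L))),(((P,N),(I,B)),S)).
Branch lengths along that path: 2 + 3 + 4 + 6 + 3 + 5 + 7 + 3 = 33.

33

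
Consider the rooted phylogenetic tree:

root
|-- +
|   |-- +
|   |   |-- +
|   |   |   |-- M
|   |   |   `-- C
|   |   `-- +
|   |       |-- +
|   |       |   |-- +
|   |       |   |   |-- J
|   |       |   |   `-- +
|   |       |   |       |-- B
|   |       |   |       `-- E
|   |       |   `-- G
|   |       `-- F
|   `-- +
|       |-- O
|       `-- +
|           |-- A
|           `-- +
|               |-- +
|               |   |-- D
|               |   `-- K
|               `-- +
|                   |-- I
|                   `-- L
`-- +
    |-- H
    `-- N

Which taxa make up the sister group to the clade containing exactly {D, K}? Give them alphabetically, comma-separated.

I, L

The clade containing exactly {D, K} attaches to the tree at the node subtending ((D,K),(I,L)).
The other lineage descending from that same node — the sister group — is (I,L); its 2 tips in alphabetical order are the answer.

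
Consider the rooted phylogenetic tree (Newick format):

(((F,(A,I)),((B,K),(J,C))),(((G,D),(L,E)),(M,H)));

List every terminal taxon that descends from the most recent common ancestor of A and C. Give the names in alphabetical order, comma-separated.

Tracing A: it sits inside (A,I).
Tracing C: it sits inside (J,C).
The smallest clade enclosing both is ((F,(A,I)),((B,K),(J,C))); the answer is its 7 terminal taxa in alphabetical order.

A, B, C, F, I, J, K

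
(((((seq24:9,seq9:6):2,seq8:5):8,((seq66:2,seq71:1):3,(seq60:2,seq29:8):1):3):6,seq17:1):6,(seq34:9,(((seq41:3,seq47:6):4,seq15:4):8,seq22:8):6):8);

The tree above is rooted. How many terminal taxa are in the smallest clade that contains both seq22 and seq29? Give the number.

The MRCA of seq22 and seq29 is the root, so the clade is the entire tree.
That clade contains 13 terminal taxa: seq15, seq17, seq22, seq24, seq29, seq34, seq41, seq47, seq60, seq66, seq71, seq8, seq9.

13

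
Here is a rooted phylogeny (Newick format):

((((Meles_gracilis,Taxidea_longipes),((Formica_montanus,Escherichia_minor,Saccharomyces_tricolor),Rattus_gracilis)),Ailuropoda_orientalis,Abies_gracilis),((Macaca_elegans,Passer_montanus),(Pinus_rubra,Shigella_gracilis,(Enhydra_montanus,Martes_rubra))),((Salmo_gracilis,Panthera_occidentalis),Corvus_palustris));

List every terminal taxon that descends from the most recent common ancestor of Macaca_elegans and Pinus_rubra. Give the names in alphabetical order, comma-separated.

Tracing Macaca_elegans: it sits inside (Macaca_elegans,Passer_montanus).
Tracing Pinus_rubra: it sits inside (Pinus_rubra,Shigella_gracilis,(Enhydra_montanus,Martes_rubra)).
The smallest clade enclosing both is ((Macaca_elegans,Passer_montanus),(Pinus_rubra,Shigella_gracilis,(Enhydra_montanus,Martes_rubra))); the answer is its 6 terminal taxa in alphabetical order.

Enhydra_montanus, Macaca_elegans, Martes_rubra, Passer_montanus, Pinus_rubra, Shigella_gracilis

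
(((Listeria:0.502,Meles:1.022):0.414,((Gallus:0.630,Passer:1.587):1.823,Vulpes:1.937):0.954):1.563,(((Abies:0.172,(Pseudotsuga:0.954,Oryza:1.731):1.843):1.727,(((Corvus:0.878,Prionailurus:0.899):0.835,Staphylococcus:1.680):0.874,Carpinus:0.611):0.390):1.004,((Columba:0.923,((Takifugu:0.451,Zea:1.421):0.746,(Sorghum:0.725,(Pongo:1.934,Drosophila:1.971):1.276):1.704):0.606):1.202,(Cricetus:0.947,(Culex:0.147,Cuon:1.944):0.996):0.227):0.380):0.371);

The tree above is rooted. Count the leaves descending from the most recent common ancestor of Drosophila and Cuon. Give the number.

9

The MRCA of Drosophila and Cuon is the node subtending ((Columba,((Takifugu,Zea),(Sorghum,(Pongo,Drosophila)))),(Cricetus,(Culex,Cuon))).
That clade contains 9 terminal taxa: Columba, Cricetus, Culex, Cuon, Drosophila, Pongo, Sorghum, Takifugu, Zea.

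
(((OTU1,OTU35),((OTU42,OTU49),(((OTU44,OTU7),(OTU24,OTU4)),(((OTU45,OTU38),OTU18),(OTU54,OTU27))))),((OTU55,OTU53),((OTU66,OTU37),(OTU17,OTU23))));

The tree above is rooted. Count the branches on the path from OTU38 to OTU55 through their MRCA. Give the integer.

The MRCA of OTU38 and OTU55 is the root of the tree.
From OTU38 up to that node: 7 branches. From OTU55 up to the same node: 3 branches. Total: 7 + 3 = 10.

10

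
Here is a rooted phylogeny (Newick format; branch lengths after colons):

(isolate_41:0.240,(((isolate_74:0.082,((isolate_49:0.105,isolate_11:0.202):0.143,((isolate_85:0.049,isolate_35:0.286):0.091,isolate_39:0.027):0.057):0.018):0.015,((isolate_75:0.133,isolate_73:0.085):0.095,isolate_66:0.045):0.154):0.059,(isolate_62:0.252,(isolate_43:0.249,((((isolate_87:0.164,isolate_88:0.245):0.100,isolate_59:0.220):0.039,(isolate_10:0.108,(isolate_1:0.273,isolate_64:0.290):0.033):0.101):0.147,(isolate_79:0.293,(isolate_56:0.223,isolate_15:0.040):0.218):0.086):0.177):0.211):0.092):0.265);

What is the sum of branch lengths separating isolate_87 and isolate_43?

0.876

The path runs isolate_87 → … → MRCA → … → isolate_43; the MRCA is the node subtending (isolate_43,((((isolate_87,isolate_88),isolate_59),(isolate_10,(isolate_1,isolate_64))),(isolate_79,(isolate_56,isolate_15)))).
Branch lengths along that path: 0.164 + 0.100 + 0.039 + 0.147 + 0.177 + 0.249 = 0.876.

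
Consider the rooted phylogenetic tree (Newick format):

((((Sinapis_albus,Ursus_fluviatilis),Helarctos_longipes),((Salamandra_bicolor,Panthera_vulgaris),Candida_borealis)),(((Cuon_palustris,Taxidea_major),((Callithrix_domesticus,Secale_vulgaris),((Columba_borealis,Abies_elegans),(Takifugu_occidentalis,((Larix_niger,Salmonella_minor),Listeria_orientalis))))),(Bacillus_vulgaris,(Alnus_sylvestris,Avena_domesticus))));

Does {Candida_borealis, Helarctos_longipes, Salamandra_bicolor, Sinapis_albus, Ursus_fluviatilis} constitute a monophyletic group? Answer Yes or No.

No

The MRCA of the listed taxa subtends (((Sinapis_albus,Ursus_fluviatilis),Helarctos_longipes),((Salamandra_bicolor,Panthera_vulgaris),Candida_borealis)).
That clade also contains Panthera_vulgaris, which is not in the proposed group, so the group is not monophyletic.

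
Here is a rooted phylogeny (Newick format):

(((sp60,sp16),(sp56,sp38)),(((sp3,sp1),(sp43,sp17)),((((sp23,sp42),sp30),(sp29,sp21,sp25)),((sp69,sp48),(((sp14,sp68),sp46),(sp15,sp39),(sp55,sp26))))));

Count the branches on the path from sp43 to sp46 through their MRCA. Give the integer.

The MRCA of sp43 and sp46 is the node subtending (((sp3,sp1),(sp43,sp17)),((((sp23,sp42),sp30),(sp29,sp21,sp25)),((sp69,sp48),(((sp14,sp68),sp46),(sp15,sp39),(sp55,sp26))))).
From sp43 up to that node: 3 branches. From sp46 up to the same node: 5 branches. Total: 3 + 5 = 8.

8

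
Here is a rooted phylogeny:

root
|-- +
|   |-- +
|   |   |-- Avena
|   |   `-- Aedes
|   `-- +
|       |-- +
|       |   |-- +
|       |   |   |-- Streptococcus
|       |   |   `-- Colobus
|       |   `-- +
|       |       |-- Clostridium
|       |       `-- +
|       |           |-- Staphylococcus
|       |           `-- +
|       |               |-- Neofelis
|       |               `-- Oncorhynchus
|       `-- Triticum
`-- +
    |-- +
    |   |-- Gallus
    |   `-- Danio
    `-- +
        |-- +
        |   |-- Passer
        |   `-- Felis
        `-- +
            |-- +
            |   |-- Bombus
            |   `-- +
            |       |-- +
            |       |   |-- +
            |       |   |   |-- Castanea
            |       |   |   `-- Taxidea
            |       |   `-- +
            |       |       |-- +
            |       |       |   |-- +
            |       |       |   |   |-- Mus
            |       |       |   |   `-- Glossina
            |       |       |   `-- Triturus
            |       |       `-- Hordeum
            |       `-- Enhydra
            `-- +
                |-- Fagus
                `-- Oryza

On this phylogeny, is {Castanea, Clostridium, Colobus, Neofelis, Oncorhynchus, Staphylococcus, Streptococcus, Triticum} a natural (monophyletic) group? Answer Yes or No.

No

The MRCA of the listed taxa is the root, so the smallest clade containing them is the whole tree.
That clade also contains Aedes, Avena, Bombus, Danio, Enhydra, Fagus, Felis, Gallus, Glossina, Hordeum, Mus, Oryza, Passer, Taxidea, Triturus, which are not in the proposed group, so the group is not monophyletic.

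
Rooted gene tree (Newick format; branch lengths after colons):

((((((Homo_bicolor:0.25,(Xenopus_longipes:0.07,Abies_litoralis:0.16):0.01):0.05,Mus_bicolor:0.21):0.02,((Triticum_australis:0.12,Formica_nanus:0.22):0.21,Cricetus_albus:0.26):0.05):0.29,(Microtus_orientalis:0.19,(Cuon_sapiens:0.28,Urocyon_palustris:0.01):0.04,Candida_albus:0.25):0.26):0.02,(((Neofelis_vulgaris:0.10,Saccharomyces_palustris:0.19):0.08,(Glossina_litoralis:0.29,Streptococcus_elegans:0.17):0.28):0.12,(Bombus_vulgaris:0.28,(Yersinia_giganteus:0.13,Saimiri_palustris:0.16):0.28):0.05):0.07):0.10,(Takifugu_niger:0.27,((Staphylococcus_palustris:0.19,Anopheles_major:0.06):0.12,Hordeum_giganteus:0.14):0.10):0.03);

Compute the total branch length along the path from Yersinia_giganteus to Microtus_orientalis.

1.00

The path runs Yersinia_giganteus → … → MRCA → … → Microtus_orientalis; the MRCA is the node subtending (((((Homo_bicolor,(Xenopus_longipes,Abies_litoralis)),Mus_bicolor),((Triticum_australis,Formica_nanus),Cricetus_albus)),(Microtus_orientalis,(Cuon_sapiens,Urocyon_palustris),Candida_albus)),(((Neofelis_vulgaris,Saccharomyces_palustris),(Glossina_litoralis,Streptococcus_elegans)),(Bombus_vulgaris,(Yersinia_giganteus,Saimiri_palustris)))).
Branch lengths along that path: 0.13 + 0.28 + 0.05 + 0.07 + 0.02 + 0.26 + 0.19 = 1.00.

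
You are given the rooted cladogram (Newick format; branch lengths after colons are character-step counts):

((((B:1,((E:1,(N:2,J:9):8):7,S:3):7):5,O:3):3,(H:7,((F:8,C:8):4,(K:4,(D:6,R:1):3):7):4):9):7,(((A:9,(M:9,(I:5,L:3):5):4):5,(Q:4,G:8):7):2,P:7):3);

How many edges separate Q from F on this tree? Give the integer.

The MRCA of Q and F is the root of the tree.
From Q up to that node: 4 branches. From F up to the same node: 5 branches. Total: 4 + 5 = 9.

9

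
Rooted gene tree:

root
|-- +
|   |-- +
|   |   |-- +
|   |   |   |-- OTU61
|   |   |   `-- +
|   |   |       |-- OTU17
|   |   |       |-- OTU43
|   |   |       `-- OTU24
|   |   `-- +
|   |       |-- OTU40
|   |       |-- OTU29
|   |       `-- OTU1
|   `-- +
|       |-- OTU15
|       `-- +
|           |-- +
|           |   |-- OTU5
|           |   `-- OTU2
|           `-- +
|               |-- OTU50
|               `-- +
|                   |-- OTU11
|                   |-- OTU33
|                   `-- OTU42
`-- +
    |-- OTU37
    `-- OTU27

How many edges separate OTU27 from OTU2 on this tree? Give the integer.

7

The MRCA of OTU27 and OTU2 is the root of the tree.
From OTU27 up to that node: 2 branches. From OTU2 up to the same node: 5 branches. Total: 2 + 5 = 7.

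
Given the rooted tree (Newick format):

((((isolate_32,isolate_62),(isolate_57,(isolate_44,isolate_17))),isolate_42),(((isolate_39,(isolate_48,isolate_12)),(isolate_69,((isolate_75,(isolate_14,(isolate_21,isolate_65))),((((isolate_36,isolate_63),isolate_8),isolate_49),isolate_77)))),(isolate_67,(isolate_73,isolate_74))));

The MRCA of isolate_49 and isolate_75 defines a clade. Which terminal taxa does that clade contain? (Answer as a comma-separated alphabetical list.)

Tracing isolate_49: it sits inside (((isolate_36,isolate_63),isolate_8),isolate_49).
Tracing isolate_75: it sits inside (isolate_75,(isolate_14,(isolate_21,isolate_65))).
The smallest clade enclosing both is ((isolate_75,(isolate_14,(isolate_21,isolate_65))),((((isolate_36,isolate_63),isolate_8),isolate_49),isolate_77)); the answer is its 9 terminal taxa in alphabetical order.

isolate_14, isolate_21, isolate_36, isolate_49, isolate_63, isolate_65, isolate_75, isolate_77, isolate_8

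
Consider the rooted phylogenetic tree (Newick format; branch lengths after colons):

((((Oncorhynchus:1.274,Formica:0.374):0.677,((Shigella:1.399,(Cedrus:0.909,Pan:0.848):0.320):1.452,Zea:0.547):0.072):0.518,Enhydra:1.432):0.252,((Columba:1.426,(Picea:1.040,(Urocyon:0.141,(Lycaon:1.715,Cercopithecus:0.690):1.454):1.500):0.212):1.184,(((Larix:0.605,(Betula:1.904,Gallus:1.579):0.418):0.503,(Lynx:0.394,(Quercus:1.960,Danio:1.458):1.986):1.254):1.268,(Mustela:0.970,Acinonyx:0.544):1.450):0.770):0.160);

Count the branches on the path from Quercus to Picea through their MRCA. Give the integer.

8

The MRCA of Quercus and Picea is the node subtending ((Columba,(Picea,(Urocyon,(Lycaon,Cercopithecus)))),(((Larix,(Betula,Gallus)),(Lynx,(Quercus,Danio))),(Mustela,Acinonyx))).
From Quercus up to that node: 5 branches. From Picea up to the same node: 3 branches. Total: 5 + 3 = 8.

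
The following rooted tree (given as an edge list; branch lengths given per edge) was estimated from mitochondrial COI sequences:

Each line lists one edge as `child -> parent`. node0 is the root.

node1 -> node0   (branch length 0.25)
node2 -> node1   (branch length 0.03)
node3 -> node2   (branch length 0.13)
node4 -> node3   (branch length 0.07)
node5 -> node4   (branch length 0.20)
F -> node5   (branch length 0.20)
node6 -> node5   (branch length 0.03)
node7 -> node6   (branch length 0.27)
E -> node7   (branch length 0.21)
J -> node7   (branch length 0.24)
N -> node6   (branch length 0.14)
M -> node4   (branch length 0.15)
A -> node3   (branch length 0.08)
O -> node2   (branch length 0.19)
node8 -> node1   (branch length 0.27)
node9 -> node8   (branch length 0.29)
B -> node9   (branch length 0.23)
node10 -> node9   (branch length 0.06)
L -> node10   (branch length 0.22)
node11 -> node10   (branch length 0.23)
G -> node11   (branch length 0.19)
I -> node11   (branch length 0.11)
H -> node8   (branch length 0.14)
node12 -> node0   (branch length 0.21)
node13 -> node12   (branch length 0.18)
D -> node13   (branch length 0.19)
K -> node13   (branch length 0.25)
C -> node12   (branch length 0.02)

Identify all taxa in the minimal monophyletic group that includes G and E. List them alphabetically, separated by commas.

A, B, E, F, G, H, I, J, L, M, N, O

Tracing G: it sits inside (G,I).
Tracing E: it sits inside (E,J).
The smallest clade enclosing both is (((((F,((E,J),N)),M),A),O),((B,(L,(G,I))),H)); the answer is its 12 terminal taxa in alphabetical order.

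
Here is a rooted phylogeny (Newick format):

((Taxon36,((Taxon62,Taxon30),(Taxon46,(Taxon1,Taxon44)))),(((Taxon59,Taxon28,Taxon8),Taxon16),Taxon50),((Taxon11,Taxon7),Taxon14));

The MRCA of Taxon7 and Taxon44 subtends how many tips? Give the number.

The MRCA of Taxon7 and Taxon44 is the root, so the clade is the entire tree.
That clade contains 14 terminal taxa: Taxon1, Taxon11, Taxon14, Taxon16, Taxon28, Taxon30, Taxon36, Taxon44, Taxon46, Taxon50, Taxon59, Taxon62, Taxon7, Taxon8.

14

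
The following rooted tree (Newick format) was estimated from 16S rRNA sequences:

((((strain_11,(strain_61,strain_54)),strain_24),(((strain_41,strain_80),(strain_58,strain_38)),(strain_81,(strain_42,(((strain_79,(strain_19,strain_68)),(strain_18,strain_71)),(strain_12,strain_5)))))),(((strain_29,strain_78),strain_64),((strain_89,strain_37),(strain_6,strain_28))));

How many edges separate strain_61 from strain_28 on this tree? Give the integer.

9

The MRCA of strain_61 and strain_28 is the root of the tree.
From strain_61 up to that node: 5 branches. From strain_28 up to the same node: 4 branches. Total: 5 + 4 = 9.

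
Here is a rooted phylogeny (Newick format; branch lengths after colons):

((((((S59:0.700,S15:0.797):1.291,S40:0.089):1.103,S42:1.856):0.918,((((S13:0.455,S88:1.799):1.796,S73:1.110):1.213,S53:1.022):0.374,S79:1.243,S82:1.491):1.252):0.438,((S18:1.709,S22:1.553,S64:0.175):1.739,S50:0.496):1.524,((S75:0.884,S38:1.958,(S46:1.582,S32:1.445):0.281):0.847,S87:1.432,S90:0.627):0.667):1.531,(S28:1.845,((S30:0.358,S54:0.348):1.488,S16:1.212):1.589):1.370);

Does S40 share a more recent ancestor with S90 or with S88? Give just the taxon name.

The MRCA of S40 and S88 subtends ((((S59,S15),S40),S42),((((S13,S88),S73),S53),S79,S82)) (10 taxa).
The MRCA of S40 and S90 subtends (((((S59,S15),S40),S42),((((S13,S88),S73),S53),S79,S82)),((S18,S22,S64),S50),((S75,S38,(S46,S32)),S87,S90)) (20 taxa).
The first is nested inside the second, so S40 shares a more recent common ancestor with S88.

S88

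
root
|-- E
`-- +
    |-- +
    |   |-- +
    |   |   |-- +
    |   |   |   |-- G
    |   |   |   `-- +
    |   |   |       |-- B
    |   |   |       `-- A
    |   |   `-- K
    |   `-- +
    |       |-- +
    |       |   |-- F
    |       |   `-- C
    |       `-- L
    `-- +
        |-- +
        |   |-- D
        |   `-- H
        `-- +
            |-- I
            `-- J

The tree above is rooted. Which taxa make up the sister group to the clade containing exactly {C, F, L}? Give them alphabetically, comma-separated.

The clade containing exactly {C, F, L} attaches to the tree at the node subtending (((G,(B,A)),K),((F,C),L)).
The other lineage descending from that same node — the sister group — is ((G,(B,A)),K); its 4 tips in alphabetical order are the answer.

A, B, G, K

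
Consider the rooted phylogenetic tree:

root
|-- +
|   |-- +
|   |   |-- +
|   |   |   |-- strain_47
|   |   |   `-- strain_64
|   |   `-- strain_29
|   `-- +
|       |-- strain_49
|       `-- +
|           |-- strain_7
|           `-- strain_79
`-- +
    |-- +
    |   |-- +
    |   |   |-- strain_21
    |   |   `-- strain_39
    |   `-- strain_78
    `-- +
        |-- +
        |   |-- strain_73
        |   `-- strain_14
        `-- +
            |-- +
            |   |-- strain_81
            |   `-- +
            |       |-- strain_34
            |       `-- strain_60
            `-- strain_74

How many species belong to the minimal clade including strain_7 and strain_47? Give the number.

The MRCA of strain_7 and strain_47 is the node subtending (((strain_47,strain_64),strain_29),(strain_49,(strain_7,strain_79))).
That clade contains 6 terminal taxa: strain_29, strain_47, strain_49, strain_64, strain_7, strain_79.

6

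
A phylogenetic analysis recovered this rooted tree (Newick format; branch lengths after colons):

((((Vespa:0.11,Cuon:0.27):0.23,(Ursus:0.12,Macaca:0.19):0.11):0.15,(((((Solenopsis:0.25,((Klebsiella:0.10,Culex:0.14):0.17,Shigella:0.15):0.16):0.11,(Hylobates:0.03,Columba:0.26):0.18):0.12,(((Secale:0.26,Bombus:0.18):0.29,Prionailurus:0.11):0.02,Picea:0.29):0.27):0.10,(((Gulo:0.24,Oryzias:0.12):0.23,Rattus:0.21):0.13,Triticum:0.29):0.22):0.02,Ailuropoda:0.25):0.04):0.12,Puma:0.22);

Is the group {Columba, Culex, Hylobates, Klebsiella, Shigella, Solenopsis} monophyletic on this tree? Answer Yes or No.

The most recent common ancestor of these taxa subtends ((Solenopsis,((Klebsiella,Culex),Shigella)),(Hylobates,Columba)).
That clade has exactly 6 tips — every listed taxon and nothing else — so the group is monophyletic.

Yes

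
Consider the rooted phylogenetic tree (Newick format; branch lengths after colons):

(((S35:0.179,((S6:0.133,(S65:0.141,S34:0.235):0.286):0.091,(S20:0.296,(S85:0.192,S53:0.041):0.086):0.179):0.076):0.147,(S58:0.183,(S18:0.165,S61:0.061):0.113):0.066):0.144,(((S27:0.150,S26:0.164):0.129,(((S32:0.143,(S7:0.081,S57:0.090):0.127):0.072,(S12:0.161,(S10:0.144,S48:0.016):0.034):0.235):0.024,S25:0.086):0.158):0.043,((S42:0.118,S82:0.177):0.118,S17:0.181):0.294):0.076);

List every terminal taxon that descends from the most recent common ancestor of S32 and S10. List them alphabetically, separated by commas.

S10, S12, S32, S48, S57, S7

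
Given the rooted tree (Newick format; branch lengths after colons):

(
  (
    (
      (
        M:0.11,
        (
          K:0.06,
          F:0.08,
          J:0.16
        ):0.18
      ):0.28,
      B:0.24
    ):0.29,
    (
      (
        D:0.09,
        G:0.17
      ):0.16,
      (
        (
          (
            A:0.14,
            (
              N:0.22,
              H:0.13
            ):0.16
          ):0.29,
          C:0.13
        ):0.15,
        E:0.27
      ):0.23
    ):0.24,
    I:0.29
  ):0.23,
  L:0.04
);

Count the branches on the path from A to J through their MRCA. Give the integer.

The MRCA of A and J is the node subtending (((M,(K,F,J)),B),((D,G),(((A,(N,H)),C),E)),I).
From A up to that node: 5 branches. From J up to the same node: 4 branches. Total: 5 + 4 = 9.

9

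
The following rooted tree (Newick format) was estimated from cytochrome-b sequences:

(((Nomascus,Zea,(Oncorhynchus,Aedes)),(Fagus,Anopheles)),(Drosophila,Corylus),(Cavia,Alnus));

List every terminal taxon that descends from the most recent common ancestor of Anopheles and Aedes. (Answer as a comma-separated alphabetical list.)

Tracing Anopheles: it sits inside (Fagus,Anopheles).
Tracing Aedes: it sits inside (Oncorhynchus,Aedes).
The smallest clade enclosing both is ((Nomascus,Zea,(Oncorhynchus,Aedes)),(Fagus,Anopheles)); the answer is its 6 terminal taxa in alphabetical order.

Aedes, Anopheles, Fagus, Nomascus, Oncorhynchus, Zea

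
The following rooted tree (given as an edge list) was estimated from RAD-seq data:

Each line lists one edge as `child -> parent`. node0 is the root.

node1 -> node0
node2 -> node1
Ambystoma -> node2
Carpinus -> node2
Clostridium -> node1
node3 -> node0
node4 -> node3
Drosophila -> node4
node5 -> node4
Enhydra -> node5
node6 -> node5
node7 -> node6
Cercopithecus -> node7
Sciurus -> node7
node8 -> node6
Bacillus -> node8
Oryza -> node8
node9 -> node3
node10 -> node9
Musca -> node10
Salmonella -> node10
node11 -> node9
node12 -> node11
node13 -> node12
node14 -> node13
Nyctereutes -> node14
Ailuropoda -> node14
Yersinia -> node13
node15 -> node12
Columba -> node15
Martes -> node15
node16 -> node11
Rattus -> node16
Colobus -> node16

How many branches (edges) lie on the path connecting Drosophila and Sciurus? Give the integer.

5

The MRCA of Drosophila and Sciurus is the node subtending (Drosophila,(Enhydra,((Cercopithecus,Sciurus),(Bacillus,Oryza)))).
From Drosophila up to that node: 1 branch. From Sciurus up to the same node: 4 branches. Total: 1 + 4 = 5.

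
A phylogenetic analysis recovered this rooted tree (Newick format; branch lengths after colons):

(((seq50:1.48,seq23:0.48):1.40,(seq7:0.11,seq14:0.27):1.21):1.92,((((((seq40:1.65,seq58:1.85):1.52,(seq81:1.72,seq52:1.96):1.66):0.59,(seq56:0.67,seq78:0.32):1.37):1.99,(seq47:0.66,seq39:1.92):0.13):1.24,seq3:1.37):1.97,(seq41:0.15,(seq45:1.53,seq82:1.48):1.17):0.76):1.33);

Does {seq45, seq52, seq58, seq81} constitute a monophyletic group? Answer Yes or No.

No

The MRCA of the listed taxa subtends ((((((seq40,seq58),(seq81,seq52)),(seq56,seq78)),(seq47,seq39)),seq3),(seq41,(seq45,seq82))).
That clade also contains seq3, seq39, seq40, seq41, seq47, seq56, seq78, seq82, which are not in the proposed group, so the group is not monophyletic.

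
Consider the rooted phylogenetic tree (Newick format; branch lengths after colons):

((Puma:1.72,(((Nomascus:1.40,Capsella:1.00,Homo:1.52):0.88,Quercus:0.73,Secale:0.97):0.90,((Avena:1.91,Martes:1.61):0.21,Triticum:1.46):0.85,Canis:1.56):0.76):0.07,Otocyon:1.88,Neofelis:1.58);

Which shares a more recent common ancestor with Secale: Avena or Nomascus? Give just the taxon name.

The MRCA of Secale and Nomascus subtends ((Nomascus,Capsella,Homo),Quercus,Secale) (5 taxa).
The MRCA of Secale and Avena subtends (((Nomascus,Capsella,Homo),Quercus,Secale),((Avena,Martes),Triticum),Canis) (9 taxa).
The first is nested inside the second, so Secale shares a more recent common ancestor with Nomascus.

Nomascus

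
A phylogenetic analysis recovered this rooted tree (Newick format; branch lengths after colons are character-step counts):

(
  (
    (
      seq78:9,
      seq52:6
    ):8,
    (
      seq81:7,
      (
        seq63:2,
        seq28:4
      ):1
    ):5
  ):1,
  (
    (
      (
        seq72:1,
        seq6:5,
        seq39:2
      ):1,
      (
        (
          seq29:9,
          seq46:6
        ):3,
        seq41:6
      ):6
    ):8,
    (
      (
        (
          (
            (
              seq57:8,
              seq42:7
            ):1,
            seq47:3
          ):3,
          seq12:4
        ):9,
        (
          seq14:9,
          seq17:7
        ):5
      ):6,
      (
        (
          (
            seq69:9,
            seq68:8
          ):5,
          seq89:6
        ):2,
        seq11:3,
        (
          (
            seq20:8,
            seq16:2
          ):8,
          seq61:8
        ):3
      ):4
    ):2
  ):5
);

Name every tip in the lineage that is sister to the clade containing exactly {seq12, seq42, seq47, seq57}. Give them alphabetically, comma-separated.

The clade containing exactly {seq12, seq42, seq47, seq57} attaches to the tree at the node subtending ((((seq57,seq42),seq47),seq12),(seq14,seq17)).
The other lineage descending from that same node — the sister group — is (seq14,seq17); its 2 tips in alphabetical order are the answer.

seq14, seq17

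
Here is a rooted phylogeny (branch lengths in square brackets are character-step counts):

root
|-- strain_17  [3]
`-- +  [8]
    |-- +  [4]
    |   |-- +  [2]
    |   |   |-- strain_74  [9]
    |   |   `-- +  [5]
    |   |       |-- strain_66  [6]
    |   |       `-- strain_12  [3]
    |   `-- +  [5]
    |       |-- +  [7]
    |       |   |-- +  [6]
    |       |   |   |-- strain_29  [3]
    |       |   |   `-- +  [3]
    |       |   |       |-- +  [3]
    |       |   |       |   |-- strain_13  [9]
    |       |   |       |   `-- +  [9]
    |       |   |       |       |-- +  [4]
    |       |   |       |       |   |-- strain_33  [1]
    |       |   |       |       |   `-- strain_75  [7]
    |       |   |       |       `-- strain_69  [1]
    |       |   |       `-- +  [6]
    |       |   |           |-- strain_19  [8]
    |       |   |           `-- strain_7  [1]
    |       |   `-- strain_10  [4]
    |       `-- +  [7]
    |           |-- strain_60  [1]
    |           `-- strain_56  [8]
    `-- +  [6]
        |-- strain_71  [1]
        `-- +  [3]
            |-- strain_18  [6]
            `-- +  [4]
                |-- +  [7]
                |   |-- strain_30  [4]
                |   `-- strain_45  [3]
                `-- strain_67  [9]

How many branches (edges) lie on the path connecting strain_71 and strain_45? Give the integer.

5

The MRCA of strain_71 and strain_45 is the node subtending (strain_71,(strain_18,((strain_30,strain_45),strain_67))).
From strain_71 up to that node: 1 branch. From strain_45 up to the same node: 4 branches. Total: 1 + 4 = 5.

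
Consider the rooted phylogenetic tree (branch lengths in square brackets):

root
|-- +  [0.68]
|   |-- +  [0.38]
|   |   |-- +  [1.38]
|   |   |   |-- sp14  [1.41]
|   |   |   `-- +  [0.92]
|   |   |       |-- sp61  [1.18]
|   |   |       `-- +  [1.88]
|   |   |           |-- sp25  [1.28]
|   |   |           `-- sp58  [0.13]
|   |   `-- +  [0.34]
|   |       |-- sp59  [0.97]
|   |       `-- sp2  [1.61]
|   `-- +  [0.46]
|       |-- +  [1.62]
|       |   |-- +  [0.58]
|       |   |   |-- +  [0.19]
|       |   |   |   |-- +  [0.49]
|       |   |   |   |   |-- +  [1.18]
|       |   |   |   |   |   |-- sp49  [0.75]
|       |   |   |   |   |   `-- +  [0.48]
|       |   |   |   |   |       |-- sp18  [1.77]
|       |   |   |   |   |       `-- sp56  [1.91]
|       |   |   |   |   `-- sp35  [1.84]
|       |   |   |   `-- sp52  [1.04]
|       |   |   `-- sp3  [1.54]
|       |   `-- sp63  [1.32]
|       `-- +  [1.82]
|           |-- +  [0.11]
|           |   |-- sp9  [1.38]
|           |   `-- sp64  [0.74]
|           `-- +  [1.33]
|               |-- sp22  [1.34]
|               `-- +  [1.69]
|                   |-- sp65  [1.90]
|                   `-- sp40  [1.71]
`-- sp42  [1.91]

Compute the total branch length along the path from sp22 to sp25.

10.79

The path runs sp22 → … → MRCA → … → sp25; the MRCA is the node subtending (((sp14,(sp61,(sp25,sp58))),(sp59,sp2)),((((((sp49,(sp18,sp56)),sp35),sp52),sp3),sp63),((sp9,sp64),(sp22,(sp65,sp40))))).
Branch lengths along that path: 1.34 + 1.33 + 1.82 + 0.46 + 0.38 + 1.38 + 0.92 + 1.88 + 1.28 = 10.79.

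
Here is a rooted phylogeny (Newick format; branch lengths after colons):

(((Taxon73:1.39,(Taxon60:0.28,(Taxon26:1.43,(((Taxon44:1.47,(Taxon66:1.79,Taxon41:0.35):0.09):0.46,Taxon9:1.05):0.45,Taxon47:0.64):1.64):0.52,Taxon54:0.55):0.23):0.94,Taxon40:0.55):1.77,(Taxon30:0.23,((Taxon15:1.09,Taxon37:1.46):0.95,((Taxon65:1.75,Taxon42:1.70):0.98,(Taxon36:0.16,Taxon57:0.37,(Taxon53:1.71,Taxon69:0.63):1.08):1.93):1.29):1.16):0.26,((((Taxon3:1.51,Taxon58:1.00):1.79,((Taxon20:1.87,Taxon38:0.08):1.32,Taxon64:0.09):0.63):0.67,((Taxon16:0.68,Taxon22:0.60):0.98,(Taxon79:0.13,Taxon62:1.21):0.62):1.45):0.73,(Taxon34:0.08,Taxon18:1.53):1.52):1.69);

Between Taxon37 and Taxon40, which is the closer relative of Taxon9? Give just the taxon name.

The MRCA of Taxon9 and Taxon40 subtends ((Taxon73,(Taxon60,(Taxon26,(((Taxon44,(Taxon66,Taxon41)),Taxon9),Taxon47)),Taxon54)),Taxon40) (10 taxa).
The MRCA of Taxon9 and Taxon37 is the root, subtending the entire tree (30 taxa).
The first is nested inside the second, so Taxon9 shares a more recent common ancestor with Taxon40.

Taxon40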